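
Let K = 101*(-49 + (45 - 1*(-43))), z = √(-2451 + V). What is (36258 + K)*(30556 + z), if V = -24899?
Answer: 1228259532 + 200985*I*√1094 ≈ 1.2283e+9 + 6.6477e+6*I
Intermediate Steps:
z = 5*I*√1094 (z = √(-2451 - 24899) = √(-27350) = 5*I*√1094 ≈ 165.38*I)
K = 3939 (K = 101*(-49 + (45 + 43)) = 101*(-49 + 88) = 101*39 = 3939)
(36258 + K)*(30556 + z) = (36258 + 3939)*(30556 + 5*I*√1094) = 40197*(30556 + 5*I*√1094) = 1228259532 + 200985*I*√1094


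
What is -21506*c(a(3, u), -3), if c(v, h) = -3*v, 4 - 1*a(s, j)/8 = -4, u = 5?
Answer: 4129152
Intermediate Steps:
a(s, j) = 64 (a(s, j) = 32 - 8*(-4) = 32 + 32 = 64)
-21506*c(a(3, u), -3) = -(-64518)*64 = -21506*(-192) = 4129152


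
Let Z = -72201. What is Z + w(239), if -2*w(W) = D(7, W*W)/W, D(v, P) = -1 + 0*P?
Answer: -34512077/478 ≈ -72201.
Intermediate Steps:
D(v, P) = -1 (D(v, P) = -1 + 0 = -1)
w(W) = 1/(2*W) (w(W) = -(-1)/(2*W) = 1/(2*W))
Z + w(239) = -72201 + (½)/239 = -72201 + (½)*(1/239) = -72201 + 1/478 = -34512077/478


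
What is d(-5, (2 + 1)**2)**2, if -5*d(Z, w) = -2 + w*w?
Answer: 6241/25 ≈ 249.64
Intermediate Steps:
d(Z, w) = 2/5 - w**2/5 (d(Z, w) = -(-2 + w*w)/5 = -(-2 + w**2)/5 = 2/5 - w**2/5)
d(-5, (2 + 1)**2)**2 = (2/5 - (2 + 1)**4/5)**2 = (2/5 - (3**2)**2/5)**2 = (2/5 - 1/5*9**2)**2 = (2/5 - 1/5*81)**2 = (2/5 - 81/5)**2 = (-79/5)**2 = 6241/25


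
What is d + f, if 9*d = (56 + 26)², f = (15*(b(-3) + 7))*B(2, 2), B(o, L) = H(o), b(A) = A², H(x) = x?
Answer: 11044/9 ≈ 1227.1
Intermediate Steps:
B(o, L) = o
f = 480 (f = (15*((-3)² + 7))*2 = (15*(9 + 7))*2 = (15*16)*2 = 240*2 = 480)
d = 6724/9 (d = (56 + 26)²/9 = (⅑)*82² = (⅑)*6724 = 6724/9 ≈ 747.11)
d + f = 6724/9 + 480 = 11044/9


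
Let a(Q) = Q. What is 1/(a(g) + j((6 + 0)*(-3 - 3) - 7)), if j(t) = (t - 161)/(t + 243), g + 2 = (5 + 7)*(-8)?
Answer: -50/4951 ≈ -0.010099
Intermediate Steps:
g = -98 (g = -2 + (5 + 7)*(-8) = -2 + 12*(-8) = -2 - 96 = -98)
j(t) = (-161 + t)/(243 + t)
1/(a(g) + j((6 + 0)*(-3 - 3) - 7)) = 1/(-98 + (-161 + ((6 + 0)*(-3 - 3) - 7))/(243 + ((6 + 0)*(-3 - 3) - 7))) = 1/(-98 + (-161 + (6*(-6) - 7))/(243 + (6*(-6) - 7))) = 1/(-98 + (-161 + (-36 - 7))/(243 + (-36 - 7))) = 1/(-98 + (-161 - 43)/(243 - 43)) = 1/(-98 - 204/200) = 1/(-98 + (1/200)*(-204)) = 1/(-98 - 51/50) = 1/(-4951/50) = -50/4951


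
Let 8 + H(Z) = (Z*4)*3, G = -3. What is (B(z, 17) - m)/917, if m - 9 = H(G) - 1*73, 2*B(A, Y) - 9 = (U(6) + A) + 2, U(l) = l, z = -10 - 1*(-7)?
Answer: 115/917 ≈ 0.12541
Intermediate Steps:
z = -3 (z = -10 + 7 = -3)
B(A, Y) = 17/2 + A/2 (B(A, Y) = 9/2 + ((6 + A) + 2)/2 = 9/2 + (8 + A)/2 = 9/2 + (4 + A/2) = 17/2 + A/2)
H(Z) = -8 + 12*Z (H(Z) = -8 + (Z*4)*3 = -8 + (4*Z)*3 = -8 + 12*Z)
m = -108 (m = 9 + ((-8 + 12*(-3)) - 1*73) = 9 + ((-8 - 36) - 73) = 9 + (-44 - 73) = 9 - 117 = -108)
(B(z, 17) - m)/917 = ((17/2 + (½)*(-3)) - 1*(-108))/917 = ((17/2 - 3/2) + 108)*(1/917) = (7 + 108)*(1/917) = 115*(1/917) = 115/917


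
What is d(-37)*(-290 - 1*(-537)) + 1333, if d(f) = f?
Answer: -7806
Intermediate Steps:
d(-37)*(-290 - 1*(-537)) + 1333 = -37*(-290 - 1*(-537)) + 1333 = -37*(-290 + 537) + 1333 = -37*247 + 1333 = -9139 + 1333 = -7806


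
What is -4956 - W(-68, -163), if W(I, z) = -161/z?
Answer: -807989/163 ≈ -4957.0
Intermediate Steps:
-4956 - W(-68, -163) = -4956 - (-161)/(-163) = -4956 - (-161)*(-1)/163 = -4956 - 1*161/163 = -4956 - 161/163 = -807989/163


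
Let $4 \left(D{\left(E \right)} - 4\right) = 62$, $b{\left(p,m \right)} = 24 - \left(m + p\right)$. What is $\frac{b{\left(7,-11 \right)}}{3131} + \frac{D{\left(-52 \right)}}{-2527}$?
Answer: $\frac{19403}{15824074} \approx 0.0012262$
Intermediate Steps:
$b{\left(p,m \right)} = 24 - m - p$ ($b{\left(p,m \right)} = 24 - \left(m + p\right) = 24 - m - p$)
$D{\left(E \right)} = \frac{39}{2}$ ($D{\left(E \right)} = 4 + \frac{1}{4} \cdot 62 = 4 + \frac{31}{2} = \frac{39}{2}$)
$\frac{b{\left(7,-11 \right)}}{3131} + \frac{D{\left(-52 \right)}}{-2527} = \frac{24 - -11 - 7}{3131} + \frac{39}{2 \left(-2527\right)} = \left(24 + 11 - 7\right) \frac{1}{3131} + \frac{39}{2} \left(- \frac{1}{2527}\right) = 28 \cdot \frac{1}{3131} - \frac{39}{5054} = \frac{28}{3131} - \frac{39}{5054} = \frac{19403}{15824074}$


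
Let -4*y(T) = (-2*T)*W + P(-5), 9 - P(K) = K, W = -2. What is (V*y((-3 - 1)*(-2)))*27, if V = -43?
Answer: 26703/2 ≈ 13352.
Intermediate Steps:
P(K) = 9 - K
y(T) = -7/2 - T (y(T) = -(-2*T*(-2) + (9 - 1*(-5)))/4 = -(4*T + (9 + 5))/4 = -(4*T + 14)/4 = -(14 + 4*T)/4 = -7/2 - T)
(V*y((-3 - 1)*(-2)))*27 = -43*(-7/2 - (-3 - 1)*(-2))*27 = -43*(-7/2 - (-4)*(-2))*27 = -43*(-7/2 - 1*8)*27 = -43*(-7/2 - 8)*27 = -43*(-23/2)*27 = (989/2)*27 = 26703/2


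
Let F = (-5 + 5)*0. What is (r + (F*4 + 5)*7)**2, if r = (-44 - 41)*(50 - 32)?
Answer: 2235025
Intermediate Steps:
F = 0 (F = 0*0 = 0)
r = -1530 (r = -85*18 = -1530)
(r + (F*4 + 5)*7)**2 = (-1530 + (0*4 + 5)*7)**2 = (-1530 + (0 + 5)*7)**2 = (-1530 + 5*7)**2 = (-1530 + 35)**2 = (-1495)**2 = 2235025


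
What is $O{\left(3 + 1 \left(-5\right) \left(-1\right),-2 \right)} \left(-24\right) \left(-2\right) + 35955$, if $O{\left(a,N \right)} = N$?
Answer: $35859$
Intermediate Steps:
$O{\left(3 + 1 \left(-5\right) \left(-1\right),-2 \right)} \left(-24\right) \left(-2\right) + 35955 = \left(-2\right) \left(-24\right) \left(-2\right) + 35955 = 48 \left(-2\right) + 35955 = -96 + 35955 = 35859$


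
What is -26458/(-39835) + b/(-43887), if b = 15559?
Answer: 541369481/1748238645 ≈ 0.30967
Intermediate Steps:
-26458/(-39835) + b/(-43887) = -26458/(-39835) + 15559/(-43887) = -26458*(-1/39835) + 15559*(-1/43887) = 26458/39835 - 15559/43887 = 541369481/1748238645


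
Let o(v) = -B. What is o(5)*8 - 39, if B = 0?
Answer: -39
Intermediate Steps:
o(v) = 0 (o(v) = -1*0 = 0)
o(5)*8 - 39 = 0*8 - 39 = 0 - 39 = -39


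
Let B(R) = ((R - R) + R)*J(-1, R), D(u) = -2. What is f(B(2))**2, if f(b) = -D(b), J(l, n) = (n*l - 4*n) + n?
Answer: 4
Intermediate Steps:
J(l, n) = -3*n + l*n (J(l, n) = (l*n - 4*n) + n = (-4*n + l*n) + n = -3*n + l*n)
B(R) = -4*R**2 (B(R) = ((R - R) + R)*(R*(-3 - 1)) = (0 + R)*(R*(-4)) = R*(-4*R) = -4*R**2)
f(b) = 2 (f(b) = -1*(-2) = 2)
f(B(2))**2 = 2**2 = 4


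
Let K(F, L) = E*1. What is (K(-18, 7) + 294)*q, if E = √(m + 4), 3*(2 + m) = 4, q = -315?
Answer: -92610 - 105*√30 ≈ -93185.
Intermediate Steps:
m = -⅔ (m = -2 + (⅓)*4 = -2 + 4/3 = -⅔ ≈ -0.66667)
E = √30/3 (E = √(-⅔ + 4) = √(10/3) = √30/3 ≈ 1.8257)
K(F, L) = √30/3 (K(F, L) = (√30/3)*1 = √30/3)
(K(-18, 7) + 294)*q = (√30/3 + 294)*(-315) = (294 + √30/3)*(-315) = -92610 - 105*√30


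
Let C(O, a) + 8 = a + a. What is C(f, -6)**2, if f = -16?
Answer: 400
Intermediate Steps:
C(O, a) = -8 + 2*a (C(O, a) = -8 + (a + a) = -8 + 2*a)
C(f, -6)**2 = (-8 + 2*(-6))**2 = (-8 - 12)**2 = (-20)**2 = 400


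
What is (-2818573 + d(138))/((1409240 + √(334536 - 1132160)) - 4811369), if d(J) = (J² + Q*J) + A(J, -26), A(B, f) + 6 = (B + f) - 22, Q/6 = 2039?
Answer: 3780285844737/11574482530265 + 2222306*I*√199406/11574482530265 ≈ 0.32661 + 8.5738e-5*I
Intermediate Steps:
Q = 12234 (Q = 6*2039 = 12234)
A(B, f) = -28 + B + f (A(B, f) = -6 + ((B + f) - 22) = -6 + (-22 + B + f) = -28 + B + f)
d(J) = -54 + J² + 12235*J (d(J) = (J² + 12234*J) + (-28 + J - 26) = (J² + 12234*J) + (-54 + J) = -54 + J² + 12235*J)
(-2818573 + d(138))/((1409240 + √(334536 - 1132160)) - 4811369) = (-2818573 + (-54 + 138² + 12235*138))/((1409240 + √(334536 - 1132160)) - 4811369) = (-2818573 + (-54 + 19044 + 1688430))/((1409240 + √(-797624)) - 4811369) = (-2818573 + 1707420)/((1409240 + 2*I*√199406) - 4811369) = -1111153/(-3402129 + 2*I*√199406)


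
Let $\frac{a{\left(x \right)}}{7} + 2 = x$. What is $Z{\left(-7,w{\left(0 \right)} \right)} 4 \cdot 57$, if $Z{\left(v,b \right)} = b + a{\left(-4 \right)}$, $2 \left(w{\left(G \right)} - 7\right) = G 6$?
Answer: $-7980$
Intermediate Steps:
$a{\left(x \right)} = -14 + 7 x$
$w{\left(G \right)} = 7 + 3 G$ ($w{\left(G \right)} = 7 + \frac{G 6}{2} = 7 + \frac{6 G}{2} = 7 + 3 G$)
$Z{\left(v,b \right)} = -42 + b$ ($Z{\left(v,b \right)} = b + \left(-14 + 7 \left(-4\right)\right) = b - 42 = -42 + b$)
$Z{\left(-7,w{\left(0 \right)} \right)} 4 \cdot 57 = \left(-42 + \left(7 + 3 \cdot 0\right)\right) 4 \cdot 57 = \left(-42 + \left(7 + 0\right)\right) 4 \cdot 57 = \left(-42 + 7\right) 4 \cdot 57 = \left(-35\right) 4 \cdot 57 = \left(-140\right) 57 = -7980$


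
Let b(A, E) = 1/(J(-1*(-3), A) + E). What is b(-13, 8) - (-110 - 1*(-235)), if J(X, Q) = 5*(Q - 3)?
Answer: -9001/72 ≈ -125.01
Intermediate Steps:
J(X, Q) = -15 + 5*Q (J(X, Q) = 5*(-3 + Q) = -15 + 5*Q)
b(A, E) = 1/(-15 + E + 5*A) (b(A, E) = 1/((-15 + 5*A) + E) = 1/(-15 + E + 5*A))
b(-13, 8) - (-110 - 1*(-235)) = 1/(-15 + 8 + 5*(-13)) - (-110 - 1*(-235)) = 1/(-15 + 8 - 65) - (-110 + 235) = 1/(-72) - 1*125 = -1/72 - 125 = -9001/72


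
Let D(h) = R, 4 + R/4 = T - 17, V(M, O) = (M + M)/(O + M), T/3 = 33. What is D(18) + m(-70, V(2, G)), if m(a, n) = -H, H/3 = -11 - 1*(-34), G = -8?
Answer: 243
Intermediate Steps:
T = 99 (T = 3*33 = 99)
H = 69 (H = 3*(-11 - 1*(-34)) = 3*(-11 + 34) = 3*23 = 69)
V(M, O) = 2*M/(M + O) (V(M, O) = (2*M)/(M + O) = 2*M/(M + O))
m(a, n) = -69 (m(a, n) = -1*69 = -69)
R = 312 (R = -16 + 4*(99 - 17) = -16 + 4*82 = -16 + 328 = 312)
D(h) = 312
D(18) + m(-70, V(2, G)) = 312 - 69 = 243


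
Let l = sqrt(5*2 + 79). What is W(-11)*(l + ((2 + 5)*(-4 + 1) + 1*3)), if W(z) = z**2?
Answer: -2178 + 121*sqrt(89) ≈ -1036.5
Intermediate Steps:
l = sqrt(89) (l = sqrt(10 + 79) = sqrt(89) ≈ 9.4340)
W(-11)*(l + ((2 + 5)*(-4 + 1) + 1*3)) = (-11)**2*(sqrt(89) + ((2 + 5)*(-4 + 1) + 1*3)) = 121*(sqrt(89) + (7*(-3) + 3)) = 121*(sqrt(89) + (-21 + 3)) = 121*(sqrt(89) - 18) = 121*(-18 + sqrt(89)) = -2178 + 121*sqrt(89)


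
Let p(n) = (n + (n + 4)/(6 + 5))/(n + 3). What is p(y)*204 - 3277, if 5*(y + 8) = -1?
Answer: -420467/143 ≈ -2940.3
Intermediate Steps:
y = -41/5 (y = -8 + (⅕)*(-1) = -8 - ⅕ = -41/5 ≈ -8.2000)
p(n) = (4/11 + 12*n/11)/(3 + n) (p(n) = (n + (4 + n)/11)/(3 + n) = (n + (4 + n)*(1/11))/(3 + n) = (n + (4/11 + n/11))/(3 + n) = (4/11 + 12*n/11)/(3 + n))
p(y)*204 - 3277 = (4*(1 + 3*(-41/5))/(11*(3 - 41/5)))*204 - 3277 = (4*(1 - 123/5)/(11*(-26/5)))*204 - 3277 = ((4/11)*(-5/26)*(-118/5))*204 - 3277 = (236/143)*204 - 3277 = 48144/143 - 3277 = -420467/143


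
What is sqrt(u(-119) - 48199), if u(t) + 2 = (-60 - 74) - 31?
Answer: 3*I*sqrt(5374) ≈ 219.92*I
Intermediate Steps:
u(t) = -167 (u(t) = -2 + ((-60 - 74) - 31) = -2 + (-134 - 31) = -2 - 165 = -167)
sqrt(u(-119) - 48199) = sqrt(-167 - 48199) = sqrt(-48366) = 3*I*sqrt(5374)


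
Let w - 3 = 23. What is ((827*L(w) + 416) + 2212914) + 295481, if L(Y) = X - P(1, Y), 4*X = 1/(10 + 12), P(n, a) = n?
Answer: 220703419/88 ≈ 2.5080e+6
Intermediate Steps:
w = 26 (w = 3 + 23 = 26)
X = 1/88 (X = 1/(4*(10 + 12)) = (¼)/22 = (¼)*(1/22) = 1/88 ≈ 0.011364)
L(Y) = -87/88 (L(Y) = 1/88 - 1*1 = 1/88 - 1 = -87/88)
((827*L(w) + 416) + 2212914) + 295481 = ((827*(-87/88) + 416) + 2212914) + 295481 = ((-71949/88 + 416) + 2212914) + 295481 = (-35341/88 + 2212914) + 295481 = 194701091/88 + 295481 = 220703419/88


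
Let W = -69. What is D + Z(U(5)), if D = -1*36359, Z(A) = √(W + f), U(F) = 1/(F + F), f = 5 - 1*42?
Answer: -36359 + I*√106 ≈ -36359.0 + 10.296*I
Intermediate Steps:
f = -37 (f = 5 - 42 = -37)
U(F) = 1/(2*F)
Z(A) = I*√106 (Z(A) = √(-69 - 37) = √(-106) = I*√106)
D = -36359
D + Z(U(5)) = -36359 + I*√106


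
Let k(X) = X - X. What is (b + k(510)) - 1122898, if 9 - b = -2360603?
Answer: 1237714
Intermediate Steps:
b = 2360612 (b = 9 - 1*(-2360603) = 9 + 2360603 = 2360612)
k(X) = 0
(b + k(510)) - 1122898 = (2360612 + 0) - 1122898 = 2360612 - 1122898 = 1237714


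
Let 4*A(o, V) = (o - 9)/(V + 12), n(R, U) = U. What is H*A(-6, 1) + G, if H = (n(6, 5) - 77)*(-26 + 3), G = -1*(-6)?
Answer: -6132/13 ≈ -471.69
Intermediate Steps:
G = 6
H = 1656 (H = (5 - 77)*(-26 + 3) = -72*(-23) = 1656)
A(o, V) = (-9 + o)/(4*(12 + V)) (A(o, V) = ((o - 9)/(V + 12))/4 = ((-9 + o)/(12 + V))/4 = (-9 + o)/(4*(12 + V)))
H*A(-6, 1) + G = 1656*((-9 - 6)/(4*(12 + 1))) + 6 = 1656*((¼)*(-15)/13) + 6 = 1656*((¼)*(1/13)*(-15)) + 6 = 1656*(-15/52) + 6 = -6210/13 + 6 = -6132/13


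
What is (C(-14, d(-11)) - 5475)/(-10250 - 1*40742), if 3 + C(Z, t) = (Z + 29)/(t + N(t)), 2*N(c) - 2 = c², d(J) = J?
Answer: 34578/321887 ≈ 0.10742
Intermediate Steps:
N(c) = 1 + c²/2
C(Z, t) = -3 + (29 + Z)/(1 + t + t²/2) (C(Z, t) = -3 + (Z + 29)/(t + (1 + t²/2)) = -3 + (29 + Z)/(1 + t + t²/2))
(C(-14, d(-11)) - 5475)/(-10250 - 1*40742) = ((52 - 6*(-11) - 3*(-11)² + 2*(-14))/(2 + (-11)² + 2*(-11)) - 5475)/(-10250 - 1*40742) = ((52 + 66 - 3*121 - 28)/(2 + 121 - 22) - 5475)/(-10250 - 40742) = ((52 + 66 - 363 - 28)/101 - 5475)/(-50992) = ((1/101)*(-273) - 5475)*(-1/50992) = (-273/101 - 5475)*(-1/50992) = -553248/101*(-1/50992) = 34578/321887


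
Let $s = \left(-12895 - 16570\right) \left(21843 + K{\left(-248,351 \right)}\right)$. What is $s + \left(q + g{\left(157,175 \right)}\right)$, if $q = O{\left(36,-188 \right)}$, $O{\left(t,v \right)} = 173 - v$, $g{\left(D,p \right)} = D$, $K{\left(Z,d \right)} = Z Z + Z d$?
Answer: $109050483$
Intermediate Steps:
$K{\left(Z,d \right)} = Z^{2} + Z d$
$q = 361$ ($q = 173 - -188 = 173 + 188 = 361$)
$s = 109049965$ ($s = \left(-12895 - 16570\right) \left(21843 - 248 \left(-248 + 351\right)\right) = - 29465 \left(21843 - 25544\right) = \left(-29465\right) \left(-3701\right) = 109049965$)
$s + \left(q + g{\left(157,175 \right)}\right) = 109049965 + \left(361 + 157\right) = 109049965 + 518 = 109050483$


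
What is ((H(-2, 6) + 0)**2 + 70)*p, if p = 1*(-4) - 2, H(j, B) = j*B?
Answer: -1284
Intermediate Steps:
H(j, B) = B*j
p = -6 (p = -4 - 2 = -6)
((H(-2, 6) + 0)**2 + 70)*p = ((6*(-2) + 0)**2 + 70)*(-6) = ((-12 + 0)**2 + 70)*(-6) = ((-12)**2 + 70)*(-6) = (144 + 70)*(-6) = 214*(-6) = -1284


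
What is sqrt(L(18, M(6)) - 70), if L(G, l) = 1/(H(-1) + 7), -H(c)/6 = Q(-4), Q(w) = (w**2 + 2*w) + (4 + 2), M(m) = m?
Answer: 3*I*sqrt(46123)/77 ≈ 8.3674*I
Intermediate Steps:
Q(w) = 6 + w**2 + 2*w (Q(w) = (w**2 + 2*w) + 6 = 6 + w**2 + 2*w)
H(c) = -84 (H(c) = -6*(6 + (-4)**2 + 2*(-4)) = -6*(6 + 16 - 8) = -6*14 = -84)
L(G, l) = -1/77 (L(G, l) = 1/(-84 + 7) = 1/(-77) = -1/77)
sqrt(L(18, M(6)) - 70) = sqrt(-1/77 - 70) = sqrt(-5391/77) = 3*I*sqrt(46123)/77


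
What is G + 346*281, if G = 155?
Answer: 97381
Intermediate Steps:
G + 346*281 = 155 + 346*281 = 155 + 97226 = 97381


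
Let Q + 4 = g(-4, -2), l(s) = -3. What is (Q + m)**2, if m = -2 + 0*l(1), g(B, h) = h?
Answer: 64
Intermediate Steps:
Q = -6 (Q = -4 - 2 = -6)
m = -2 (m = -2 + 0*(-3) = -2 + 0 = -2)
(Q + m)**2 = (-6 - 2)**2 = (-8)**2 = 64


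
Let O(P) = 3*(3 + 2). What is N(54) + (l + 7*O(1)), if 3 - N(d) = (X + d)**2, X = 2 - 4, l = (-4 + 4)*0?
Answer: -2596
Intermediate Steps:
O(P) = 15 (O(P) = 3*5 = 15)
l = 0 (l = 0*0 = 0)
X = -2
N(d) = 3 - (-2 + d)**2
N(54) + (l + 7*O(1)) = (3 - (-2 + 54)**2) + (0 + 7*15) = (3 - 1*52**2) + (0 + 105) = (3 - 1*2704) + 105 = (3 - 2704) + 105 = -2701 + 105 = -2596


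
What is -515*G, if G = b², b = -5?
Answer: -12875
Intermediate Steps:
G = 25 (G = (-5)² = 25)
-515*G = -515*25 = -12875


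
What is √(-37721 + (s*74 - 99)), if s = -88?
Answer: 2*I*√11083 ≈ 210.55*I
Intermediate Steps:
√(-37721 + (s*74 - 99)) = √(-37721 + (-88*74 - 99)) = √(-37721 + (-6512 - 99)) = √(-37721 - 6611) = √(-44332) = 2*I*√11083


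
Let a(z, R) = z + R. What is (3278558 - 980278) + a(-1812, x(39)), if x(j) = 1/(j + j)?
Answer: 179124505/78 ≈ 2.2965e+6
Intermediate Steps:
x(j) = 1/(2*j)
a(z, R) = R + z
(3278558 - 980278) + a(-1812, x(39)) = (3278558 - 980278) + ((½)/39 - 1812) = 2298280 + ((½)*(1/39) - 1812) = 2298280 + (1/78 - 1812) = 2298280 - 141335/78 = 179124505/78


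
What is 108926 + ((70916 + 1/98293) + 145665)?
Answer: 31995059552/98293 ≈ 3.2551e+5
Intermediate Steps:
108926 + ((70916 + 1/98293) + 145665) = 108926 + (6970546389/98293 + 145665) = 108926 + 21288396234/98293 = 31995059552/98293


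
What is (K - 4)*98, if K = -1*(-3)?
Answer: -98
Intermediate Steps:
K = 3
(K - 4)*98 = (3 - 4)*98 = -1*98 = -98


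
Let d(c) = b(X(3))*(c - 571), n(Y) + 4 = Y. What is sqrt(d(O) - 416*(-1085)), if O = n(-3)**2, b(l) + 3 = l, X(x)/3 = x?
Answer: 2*sqrt(112057) ≈ 669.50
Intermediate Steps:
n(Y) = -4 + Y
X(x) = 3*x
b(l) = -3 + l
O = 49 (O = (-4 - 3)**2 = (-7)**2 = 49)
d(c) = -3426 + 6*c (d(c) = (-3 + 3*3)*(c - 571) = (-3 + 9)*(-571 + c) = 6*(-571 + c) = -3426 + 6*c)
sqrt(d(O) - 416*(-1085)) = sqrt((-3426 + 6*49) - 416*(-1085)) = sqrt((-3426 + 294) + 451360) = sqrt(-3132 + 451360) = sqrt(448228) = 2*sqrt(112057)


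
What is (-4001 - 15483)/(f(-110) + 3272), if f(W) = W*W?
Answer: -4871/3843 ≈ -1.2675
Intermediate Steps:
f(W) = W**2
(-4001 - 15483)/(f(-110) + 3272) = (-4001 - 15483)/((-110)**2 + 3272) = -19484/(12100 + 3272) = -19484/15372 = -19484*1/15372 = -4871/3843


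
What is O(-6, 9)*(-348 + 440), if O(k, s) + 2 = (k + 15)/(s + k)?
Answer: 92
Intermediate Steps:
O(k, s) = -2 + (15 + k)/(k + s) (O(k, s) = -2 + (k + 15)/(s + k) = -2 + (15 + k)/(k + s))
O(-6, 9)*(-348 + 440) = ((15 - 1*(-6) - 2*9)/(-6 + 9))*(-348 + 440) = ((15 + 6 - 18)/3)*92 = ((⅓)*3)*92 = 1*92 = 92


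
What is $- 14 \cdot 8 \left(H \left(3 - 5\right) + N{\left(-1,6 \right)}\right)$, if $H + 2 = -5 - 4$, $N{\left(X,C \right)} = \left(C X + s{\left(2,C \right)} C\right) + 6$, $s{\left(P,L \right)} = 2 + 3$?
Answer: $-5824$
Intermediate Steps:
$s{\left(P,L \right)} = 5$
$N{\left(X,C \right)} = 6 + 5 C + C X$ ($N{\left(X,C \right)} = \left(C X + 5 C\right) + 6 = \left(5 C + C X\right) + 6 = 6 + 5 C + C X$)
$H = -11$ ($H = -2 - 9 = -11$)
$- 14 \cdot 8 \left(H \left(3 - 5\right) + N{\left(-1,6 \right)}\right) = - 14 \cdot 8 \left(- 11 \left(3 - 5\right) + \left(6 + 5 \cdot 6 + 6 \left(-1\right)\right)\right) = - 14 \cdot 8 \left(\left(-11\right) \left(-2\right) + \left(6 + 30 - 6\right)\right) = - 14 \cdot 8 \left(22 + 30\right) = - 14 \cdot 8 \cdot 52 = \left(-14\right) 416 = -5824$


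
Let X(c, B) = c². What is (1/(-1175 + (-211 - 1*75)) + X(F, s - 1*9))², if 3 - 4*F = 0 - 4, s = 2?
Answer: 5122694329/546437376 ≈ 9.3747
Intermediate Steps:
F = 7/4 (F = ¾ - (0 - 4)/4 = ¾ - ¼*(-4) = ¾ + 1 = 7/4 ≈ 1.7500)
(1/(-1175 + (-211 - 1*75)) + X(F, s - 1*9))² = (1/(-1175 + (-211 - 1*75)) + (7/4)²)² = (1/(-1175 + (-211 - 75)) + 49/16)² = (1/(-1175 - 286) + 49/16)² = (1/(-1461) + 49/16)² = (-1/1461 + 49/16)² = (71573/23376)² = 5122694329/546437376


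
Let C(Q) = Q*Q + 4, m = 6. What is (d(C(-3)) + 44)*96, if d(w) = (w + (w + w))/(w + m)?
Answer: 84000/19 ≈ 4421.1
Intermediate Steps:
C(Q) = 4 + Q² (C(Q) = Q² + 4 = 4 + Q²)
d(w) = 3*w/(6 + w) (d(w) = (w + (w + w))/(w + 6) = (w + 2*w)/(6 + w) = (3*w)/(6 + w) = 3*w/(6 + w))
(d(C(-3)) + 44)*96 = (3*(4 + (-3)²)/(6 + (4 + (-3)²)) + 44)*96 = (3*(4 + 9)/(6 + (4 + 9)) + 44)*96 = (3*13/(6 + 13) + 44)*96 = (3*13/19 + 44)*96 = (3*13*(1/19) + 44)*96 = (39/19 + 44)*96 = (875/19)*96 = 84000/19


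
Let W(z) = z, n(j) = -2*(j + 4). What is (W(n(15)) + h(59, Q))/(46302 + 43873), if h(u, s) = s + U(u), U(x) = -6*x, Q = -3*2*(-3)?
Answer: -374/90175 ≈ -0.0041475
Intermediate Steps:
n(j) = -8 - 2*j (n(j) = -2*(4 + j) = -8 - 2*j)
Q = 18 (Q = -6*(-3) = 18)
h(u, s) = s - 6*u
(W(n(15)) + h(59, Q))/(46302 + 43873) = ((-8 - 2*15) + (18 - 6*59))/(46302 + 43873) = ((-8 - 30) + (18 - 354))/90175 = (-38 - 336)*(1/90175) = -374*1/90175 = -374/90175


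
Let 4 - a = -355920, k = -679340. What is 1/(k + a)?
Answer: -1/323416 ≈ -3.0920e-6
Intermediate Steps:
a = 355924 (a = 4 - 1*(-355920) = 4 + 355920 = 355924)
1/(k + a) = 1/(-679340 + 355924) = 1/(-323416) = -1/323416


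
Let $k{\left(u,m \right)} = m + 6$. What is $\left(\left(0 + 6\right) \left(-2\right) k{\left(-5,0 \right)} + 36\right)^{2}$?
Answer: $1296$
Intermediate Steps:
$k{\left(u,m \right)} = 6 + m$
$\left(\left(0 + 6\right) \left(-2\right) k{\left(-5,0 \right)} + 36\right)^{2} = \left(\left(0 + 6\right) \left(-2\right) \left(6 + 0\right) + 36\right)^{2} = \left(6 \left(-2\right) 6 + 36\right)^{2} = \left(\left(-12\right) 6 + 36\right)^{2} = \left(-72 + 36\right)^{2} = \left(-36\right)^{2} = 1296$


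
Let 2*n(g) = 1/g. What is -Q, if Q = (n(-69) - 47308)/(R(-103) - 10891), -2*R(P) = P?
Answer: -6528505/1495851 ≈ -4.3644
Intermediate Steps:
n(g) = 1/(2*g)
R(P) = -P/2
Q = 6528505/1495851 (Q = ((½)/(-69) - 47308)/(-½*(-103) - 10891) = ((½)*(-1/69) - 47308)/(103/2 - 10891) = (-1/138 - 47308)/(-21679/2) = -6528505/138*(-2/21679) = 6528505/1495851 ≈ 4.3644)
-Q = -1*6528505/1495851 = -6528505/1495851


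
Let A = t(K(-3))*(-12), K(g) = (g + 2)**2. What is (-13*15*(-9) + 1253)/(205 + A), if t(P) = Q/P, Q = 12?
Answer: 3008/61 ≈ 49.311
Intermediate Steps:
K(g) = (2 + g)**2
t(P) = 12/P
A = -144 (A = (12/((2 - 3)**2))*(-12) = (12/((-1)**2))*(-12) = (12/1)*(-12) = (12*1)*(-12) = 12*(-12) = -144)
(-13*15*(-9) + 1253)/(205 + A) = (-13*15*(-9) + 1253)/(205 - 144) = (-195*(-9) + 1253)/61 = (1755 + 1253)*(1/61) = 3008*(1/61) = 3008/61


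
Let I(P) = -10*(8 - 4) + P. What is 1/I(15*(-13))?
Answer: -1/235 ≈ -0.0042553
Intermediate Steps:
I(P) = -40 + P (I(P) = -10*4 + P = -40 + P)
1/I(15*(-13)) = 1/(-40 + 15*(-13)) = 1/(-40 - 195) = 1/(-235) = -1/235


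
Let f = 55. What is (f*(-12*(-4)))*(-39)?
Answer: -102960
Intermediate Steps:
(f*(-12*(-4)))*(-39) = (55*(-12*(-4)))*(-39) = (55*48)*(-39) = 2640*(-39) = -102960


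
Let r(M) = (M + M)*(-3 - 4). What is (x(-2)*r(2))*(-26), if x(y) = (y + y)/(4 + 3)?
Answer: -416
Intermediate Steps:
x(y) = 2*y/7 (x(y) = (2*y)/7 = (2*y)*(⅐) = 2*y/7)
r(M) = -14*M (r(M) = (2*M)*(-7) = -14*M)
(x(-2)*r(2))*(-26) = (((2/7)*(-2))*(-14*2))*(-26) = -4/7*(-28)*(-26) = 16*(-26) = -416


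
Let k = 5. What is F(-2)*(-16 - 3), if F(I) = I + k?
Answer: -57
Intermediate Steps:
F(I) = 5 + I (F(I) = I + 5 = 5 + I)
F(-2)*(-16 - 3) = (5 - 2)*(-16 - 3) = 3*(-19) = -57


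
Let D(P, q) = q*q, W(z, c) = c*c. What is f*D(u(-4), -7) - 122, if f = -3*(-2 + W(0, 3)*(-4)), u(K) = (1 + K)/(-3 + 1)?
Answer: 5464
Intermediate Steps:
W(z, c) = c²
u(K) = -½ - K/2 (u(K) = (1 + K)/(-2) = (1 + K)*(-½) = -½ - K/2)
D(P, q) = q²
f = 114 (f = -3*(-2 + 3²*(-4)) = -3*(-2 + 9*(-4)) = -3*(-2 - 36) = -3*(-38) = 114)
f*D(u(-4), -7) - 122 = 114*(-7)² - 122 = 114*49 - 122 = 5586 - 122 = 5464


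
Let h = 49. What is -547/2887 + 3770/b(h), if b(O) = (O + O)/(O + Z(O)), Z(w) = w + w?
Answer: 16325438/2887 ≈ 5654.8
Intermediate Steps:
Z(w) = 2*w
b(O) = ⅔ (b(O) = (O + O)/(O + 2*O) = (2*O)/((3*O)) = (2*O)*(1/(3*O)) = ⅔)
-547/2887 + 3770/b(h) = -547/2887 + 3770/(⅔) = -547*1/2887 + 3770*(3/2) = -547/2887 + 5655 = 16325438/2887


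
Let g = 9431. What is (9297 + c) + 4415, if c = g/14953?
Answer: 205044967/14953 ≈ 13713.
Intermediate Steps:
c = 9431/14953 ≈ 0.63071
(9297 + c) + 4415 = (9297 + 9431/14953) + 4415 = 139027472/14953 + 4415 = 205044967/14953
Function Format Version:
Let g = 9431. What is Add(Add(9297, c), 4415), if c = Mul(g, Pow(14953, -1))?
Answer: Rational(205044967, 14953) ≈ 13713.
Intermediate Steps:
c = Rational(9431, 14953) (c = Mul(9431, Pow(14953, -1)) = Mul(9431, Rational(1, 14953)) = Rational(9431, 14953) ≈ 0.63071)
Add(Add(9297, c), 4415) = Add(Add(9297, Rational(9431, 14953)), 4415) = Add(Rational(139027472, 14953), 4415) = Rational(205044967, 14953)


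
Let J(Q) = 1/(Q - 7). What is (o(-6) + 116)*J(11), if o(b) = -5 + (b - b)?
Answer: 111/4 ≈ 27.750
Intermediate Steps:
J(Q) = 1/(-7 + Q)
o(b) = -5 (o(b) = -5 + 0 = -5)
(o(-6) + 116)*J(11) = (-5 + 116)/(-7 + 11) = 111/4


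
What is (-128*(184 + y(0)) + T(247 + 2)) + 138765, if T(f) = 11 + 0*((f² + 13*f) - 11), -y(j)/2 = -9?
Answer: 112920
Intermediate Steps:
y(j) = 18 (y(j) = -2*(-9) = 18)
T(f) = 11 (T(f) = 11 + 0*(-11 + f² + 13*f) = 11 + 0 = 11)
(-128*(184 + y(0)) + T(247 + 2)) + 138765 = (-128*(184 + 18) + 11) + 138765 = (-128*202 + 11) + 138765 = (-25856 + 11) + 138765 = -25845 + 138765 = 112920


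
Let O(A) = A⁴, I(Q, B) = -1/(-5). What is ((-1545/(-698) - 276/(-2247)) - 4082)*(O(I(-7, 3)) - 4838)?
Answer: 6449222234289907/326751250 ≈ 1.9737e+7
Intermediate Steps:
I(Q, B) = ⅕ (I(Q, B) = -1*(-⅕) = ⅕)
((-1545/(-698) - 276/(-2247)) - 4082)*(O(I(-7, 3)) - 4838) = ((-1545/(-698) - 276/(-2247)) - 4082)*((⅕)⁴ - 4838) = ((-1545*(-1/698) - 276*(-1/2247)) - 4082)*(1/625 - 4838) = ((1545/698 + 92/749) - 4082)*(-3023749/625) = (1221421/522802 - 4082)*(-3023749/625) = -2132856343/522802*(-3023749/625) = 6449222234289907/326751250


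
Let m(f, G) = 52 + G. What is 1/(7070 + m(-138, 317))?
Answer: 1/7439 ≈ 0.00013443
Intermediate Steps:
1/(7070 + m(-138, 317)) = 1/(7070 + (52 + 317)) = 1/(7070 + 369) = 1/7439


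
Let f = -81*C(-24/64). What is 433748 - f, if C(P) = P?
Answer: 3469741/8 ≈ 4.3372e+5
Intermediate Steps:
f = 243/8 (f = -(-1944)/64 = -81*(-3/8) = 243/8 ≈ 30.375)
433748 - f = 433748 - 1*243/8 = 433748 - 243/8 = 3469741/8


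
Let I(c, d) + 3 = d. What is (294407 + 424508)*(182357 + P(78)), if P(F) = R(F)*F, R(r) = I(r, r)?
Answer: 135304835405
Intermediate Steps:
I(c, d) = -3 + d
R(r) = -3 + r
P(F) = F*(-3 + F) (P(F) = (-3 + F)*F = F*(-3 + F))
(294407 + 424508)*(182357 + P(78)) = (294407 + 424508)*(182357 + 78*(-3 + 78)) = 718915*(182357 + 78*75) = 718915*(182357 + 5850) = 718915*188207 = 135304835405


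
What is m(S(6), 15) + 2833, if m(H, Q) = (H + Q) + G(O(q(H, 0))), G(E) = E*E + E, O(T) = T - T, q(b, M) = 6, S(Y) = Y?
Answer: 2854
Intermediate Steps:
O(T) = 0
G(E) = E + E² (G(E) = E² + E = E + E²)
m(H, Q) = H + Q (m(H, Q) = (H + Q) + 0*(1 + 0) = (H + Q) + 0*1 = (H + Q) + 0 = H + Q)
m(S(6), 15) + 2833 = (6 + 15) + 2833 = 21 + 2833 = 2854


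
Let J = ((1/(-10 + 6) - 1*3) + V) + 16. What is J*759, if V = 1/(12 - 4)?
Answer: 78177/8 ≈ 9772.1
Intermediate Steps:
V = ⅛ (V = 1/8 = ⅛ ≈ 0.12500)
J = 103/8 (J = ((1/(-10 + 6) - 1*3) + ⅛) + 16 = ((1/(-4) - 3) + ⅛) + 16 = ((-¼ - 3) + ⅛) + 16 = (-13/4 + ⅛) + 16 = -25/8 + 16 = 103/8 ≈ 12.875)
J*759 = (103/8)*759 = 78177/8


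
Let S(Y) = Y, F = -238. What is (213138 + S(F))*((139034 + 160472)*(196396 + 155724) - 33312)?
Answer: 22452863931963200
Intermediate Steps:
(213138 + S(F))*((139034 + 160472)*(196396 + 155724) - 33312) = (213138 - 238)*((139034 + 160472)*(196396 + 155724) - 33312) = 212900*(299506*352120 - 33312) = 212900*(105462052720 - 33312) = 212900*105462019408 = 22452863931963200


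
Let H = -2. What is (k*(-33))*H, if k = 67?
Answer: 4422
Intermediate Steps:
(k*(-33))*H = (67*(-33))*(-2) = -2211*(-2) = 4422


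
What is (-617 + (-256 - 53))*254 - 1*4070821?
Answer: -4306025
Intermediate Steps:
(-617 + (-256 - 53))*254 - 1*4070821 = (-617 - 309)*254 - 4070821 = -926*254 - 4070821 = -235204 - 4070821 = -4306025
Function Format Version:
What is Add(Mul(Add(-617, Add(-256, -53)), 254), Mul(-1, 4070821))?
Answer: -4306025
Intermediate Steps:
Add(Mul(Add(-617, Add(-256, -53)), 254), Mul(-1, 4070821)) = Add(Mul(Add(-617, -309), 254), -4070821) = Add(Mul(-926, 254), -4070821) = Add(-235204, -4070821) = -4306025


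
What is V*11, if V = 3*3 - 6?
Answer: 33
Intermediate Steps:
V = 3 (V = 9 - 6 = 3)
V*11 = 3*11 = 33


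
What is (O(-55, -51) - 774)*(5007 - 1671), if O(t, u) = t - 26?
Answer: -2852280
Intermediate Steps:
O(t, u) = -26 + t
(O(-55, -51) - 774)*(5007 - 1671) = ((-26 - 55) - 774)*(5007 - 1671) = (-81 - 774)*3336 = -855*3336 = -2852280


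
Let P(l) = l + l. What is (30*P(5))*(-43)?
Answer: -12900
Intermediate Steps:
P(l) = 2*l
(30*P(5))*(-43) = (30*(2*5))*(-43) = (30*10)*(-43) = 300*(-43) = -12900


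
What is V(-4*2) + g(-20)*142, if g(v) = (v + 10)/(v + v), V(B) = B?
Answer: 55/2 ≈ 27.500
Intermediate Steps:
g(v) = (10 + v)/(2*v) (g(v) = (10 + v)/((2*v)) = (10 + v)*(1/(2*v)) = (10 + v)/(2*v))
V(-4*2) + g(-20)*142 = -4*2 + ((½)*(10 - 20)/(-20))*142 = -8 + ((½)*(-1/20)*(-10))*142 = -8 + (¼)*142 = -8 + 71/2 = 55/2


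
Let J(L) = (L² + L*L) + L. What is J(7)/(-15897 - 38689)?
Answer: -15/7798 ≈ -0.0019236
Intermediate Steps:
J(L) = L + 2*L² (J(L) = (L² + L²) + L = 2*L² + L = L + 2*L²)
J(7)/(-15897 - 38689) = (7*(1 + 2*7))/(-15897 - 38689) = (7*(1 + 14))/(-54586) = (7*15)*(-1/54586) = 105*(-1/54586) = -15/7798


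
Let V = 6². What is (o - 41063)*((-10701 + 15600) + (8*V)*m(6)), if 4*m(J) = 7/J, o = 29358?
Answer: -58326015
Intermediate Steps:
V = 36
m(J) = 7/(4*J) (m(J) = (7/J)/4 = 7/(4*J))
(o - 41063)*((-10701 + 15600) + (8*V)*m(6)) = (29358 - 41063)*((-10701 + 15600) + (8*36)*((7/4)/6)) = -11705*(4899 + 288*((7/4)*(⅙))) = -11705*(4899 + 288*(7/24)) = -11705*(4899 + 84) = -11705*4983 = -58326015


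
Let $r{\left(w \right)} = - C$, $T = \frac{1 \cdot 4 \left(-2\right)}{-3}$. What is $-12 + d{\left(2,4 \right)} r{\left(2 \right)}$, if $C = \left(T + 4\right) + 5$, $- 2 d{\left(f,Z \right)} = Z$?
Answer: $\frac{34}{3} \approx 11.333$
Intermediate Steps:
$d{\left(f,Z \right)} = - \frac{Z}{2}$
$T = \frac{8}{3}$ ($T = 4 \left(-2\right) \left(- \frac{1}{3}\right) = \left(-8\right) \left(- \frac{1}{3}\right) = \frac{8}{3} \approx 2.6667$)
$C = \frac{35}{3}$ ($C = \left(\frac{8}{3} + 4\right) + 5 = \frac{20}{3} + 5 = \frac{35}{3} \approx 11.667$)
$r{\left(w \right)} = - \frac{35}{3}$ ($r{\left(w \right)} = \left(-1\right) \frac{35}{3} = - \frac{35}{3}$)
$-12 + d{\left(2,4 \right)} r{\left(2 \right)} = -12 + \left(- \frac{1}{2}\right) 4 \left(- \frac{35}{3}\right) = -12 - - \frac{70}{3} = -12 + \frac{70}{3} = \frac{34}{3}$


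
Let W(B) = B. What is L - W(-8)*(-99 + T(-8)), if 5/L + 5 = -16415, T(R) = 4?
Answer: -2495841/3284 ≈ -760.00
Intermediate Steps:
L = -1/3284 (L = 5/(-5 - 16415) = 5/(-16420) = 5*(-1/16420) = -1/3284 ≈ -0.00030451)
L - W(-8)*(-99 + T(-8)) = -1/3284 - (-8)*(-99 + 4) = -1/3284 - (-8)*(-95) = -1/3284 - 1*760 = -1/3284 - 760 = -2495841/3284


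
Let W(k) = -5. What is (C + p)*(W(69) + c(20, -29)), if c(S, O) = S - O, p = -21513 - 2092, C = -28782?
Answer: -2305028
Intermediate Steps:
p = -23605
(C + p)*(W(69) + c(20, -29)) = (-28782 - 23605)*(-5 + (20 - 1*(-29))) = -52387*(-5 + (20 + 29)) = -52387*(-5 + 49) = -52387*44 = -2305028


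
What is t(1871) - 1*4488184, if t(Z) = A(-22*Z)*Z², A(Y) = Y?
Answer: -144097873026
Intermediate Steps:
t(Z) = -22*Z³ (t(Z) = (-22*Z)*Z² = -22*Z³)
t(1871) - 1*4488184 = -22*1871³ - 1*4488184 = -22*6549699311 - 4488184 = -144093384842 - 4488184 = -144097873026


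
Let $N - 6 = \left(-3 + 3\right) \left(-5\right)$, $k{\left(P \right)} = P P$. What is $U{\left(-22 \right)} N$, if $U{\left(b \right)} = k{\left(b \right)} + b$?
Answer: $2772$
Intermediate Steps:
$k{\left(P \right)} = P^{2}$
$U{\left(b \right)} = b + b^{2}$ ($U{\left(b \right)} = b^{2} + b = b + b^{2}$)
$N = 6$ ($N = 6 + \left(-3 + 3\right) \left(-5\right) = 6 + 0 \left(-5\right) = 6 + 0 = 6$)
$U{\left(-22 \right)} N = - 22 \left(1 - 22\right) 6 = \left(-22\right) \left(-21\right) 6 = 462 \cdot 6 = 2772$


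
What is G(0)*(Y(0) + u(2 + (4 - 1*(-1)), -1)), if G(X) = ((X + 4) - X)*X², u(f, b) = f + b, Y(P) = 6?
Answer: 0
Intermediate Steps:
u(f, b) = b + f
G(X) = 4*X² (G(X) = ((4 + X) - X)*X² = 4*X²)
G(0)*(Y(0) + u(2 + (4 - 1*(-1)), -1)) = (4*0²)*(6 + (-1 + (2 + (4 - 1*(-1))))) = (4*0)*(6 + (-1 + (2 + (4 + 1)))) = 0*(6 + (-1 + (2 + 5))) = 0*(6 + (-1 + 7)) = 0*(6 + 6) = 0*12 = 0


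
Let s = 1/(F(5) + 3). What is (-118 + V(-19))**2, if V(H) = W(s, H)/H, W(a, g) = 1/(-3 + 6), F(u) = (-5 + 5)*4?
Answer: 45252529/3249 ≈ 13928.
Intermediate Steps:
F(u) = 0 (F(u) = 0*4 = 0)
s = 1/3 (s = 1/(0 + 3) = 1/3 ≈ 0.33333)
W(a, g) = 1/3
V(H) = 1/(3*H)
(-118 + V(-19))**2 = (-118 + (1/3)/(-19))**2 = (-118 + (1/3)*(-1/19))**2 = (-118 - 1/57)**2 = (-6727/57)**2 = 45252529/3249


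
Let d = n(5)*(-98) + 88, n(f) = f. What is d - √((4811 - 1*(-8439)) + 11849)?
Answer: -402 - √25099 ≈ -560.43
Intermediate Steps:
d = -402 (d = 5*(-98) + 88 = -490 + 88 = -402)
d - √((4811 - 1*(-8439)) + 11849) = -402 - √((4811 - 1*(-8439)) + 11849) = -402 - √((4811 + 8439) + 11849) = -402 - √(13250 + 11849) = -402 - √25099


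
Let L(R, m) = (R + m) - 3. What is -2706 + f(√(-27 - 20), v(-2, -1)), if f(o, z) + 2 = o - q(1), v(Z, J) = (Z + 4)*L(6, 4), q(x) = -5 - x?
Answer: -2702 + I*√47 ≈ -2702.0 + 6.8557*I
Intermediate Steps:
L(R, m) = -3 + R + m
v(Z, J) = 28 + 7*Z (v(Z, J) = (Z + 4)*(-3 + 6 + 4) = (4 + Z)*7 = 28 + 7*Z)
f(o, z) = 4 + o (f(o, z) = -2 + (o - (-5 - 1*1)) = -2 + (o - (-5 - 1)) = -2 + (o - 1*(-6)) = -2 + (o + 6) = -2 + (6 + o) = 4 + o)
-2706 + f(√(-27 - 20), v(-2, -1)) = -2706 + (4 + √(-27 - 20)) = -2706 + (4 + √(-47)) = -2706 + (4 + I*√47) = -2702 + I*√47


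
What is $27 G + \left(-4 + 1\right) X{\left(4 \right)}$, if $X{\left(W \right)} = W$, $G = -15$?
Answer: $-417$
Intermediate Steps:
$27 G + \left(-4 + 1\right) X{\left(4 \right)} = 27 \left(-15\right) + \left(-4 + 1\right) 4 = -405 - 12 = -417$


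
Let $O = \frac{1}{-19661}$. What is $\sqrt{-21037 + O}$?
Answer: $\frac{i \sqrt{8131955892738}}{19661} \approx 145.04 i$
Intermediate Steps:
$O = - \frac{1}{19661} \approx -5.0862 \cdot 10^{-5}$
$\sqrt{-21037 + O} = \sqrt{-21037 - \frac{1}{19661}} = \sqrt{- \frac{413608458}{19661}} = \frac{i \sqrt{8131955892738}}{19661}$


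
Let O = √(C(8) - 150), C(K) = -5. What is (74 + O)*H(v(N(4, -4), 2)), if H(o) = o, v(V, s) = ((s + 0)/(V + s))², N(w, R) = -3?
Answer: 296 + 4*I*√155 ≈ 296.0 + 49.8*I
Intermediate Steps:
v(V, s) = s²/(V + s)² (v(V, s) = (s/(V + s))² = s²/(V + s)²)
O = I*√155 (O = √(-5 - 150) = √(-155) = I*√155 ≈ 12.45*I)
(74 + O)*H(v(N(4, -4), 2)) = (74 + I*√155)*(2²/(-3 + 2)²) = (74 + I*√155)*(4/(-1)²) = (74 + I*√155)*(4*1) = (74 + I*√155)*4 = 296 + 4*I*√155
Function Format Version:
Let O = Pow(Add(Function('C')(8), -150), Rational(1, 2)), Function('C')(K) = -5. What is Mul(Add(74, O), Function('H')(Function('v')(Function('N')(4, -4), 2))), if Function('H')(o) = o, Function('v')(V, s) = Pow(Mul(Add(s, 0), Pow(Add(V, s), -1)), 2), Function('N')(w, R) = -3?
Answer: Add(296, Mul(4, I, Pow(155, Rational(1, 2)))) ≈ Add(296.00, Mul(49.800, I))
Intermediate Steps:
Function('v')(V, s) = Mul(Pow(s, 2), Pow(Add(V, s), -2)) (Function('v')(V, s) = Pow(Mul(s, Pow(Add(V, s), -1)), 2) = Mul(Pow(s, 2), Pow(Add(V, s), -2)))
O = Mul(I, Pow(155, Rational(1, 2))) (O = Pow(Add(-5, -150), Rational(1, 2)) = Pow(-155, Rational(1, 2)) = Mul(I, Pow(155, Rational(1, 2))) ≈ Mul(12.450, I))
Mul(Add(74, O), Function('H')(Function('v')(Function('N')(4, -4), 2))) = Mul(Add(74, Mul(I, Pow(155, Rational(1, 2)))), Mul(Pow(2, 2), Pow(Add(-3, 2), -2))) = Mul(Add(74, Mul(I, Pow(155, Rational(1, 2)))), Mul(4, Pow(-1, -2))) = Mul(Add(74, Mul(I, Pow(155, Rational(1, 2)))), Mul(4, 1)) = Mul(Add(74, Mul(I, Pow(155, Rational(1, 2)))), 4) = Add(296, Mul(4, I, Pow(155, Rational(1, 2))))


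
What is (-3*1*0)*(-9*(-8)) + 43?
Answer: 43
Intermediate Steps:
(-3*1*0)*(-9*(-8)) + 43 = -3*0*72 + 43 = 0*72 + 43 = 0 + 43 = 43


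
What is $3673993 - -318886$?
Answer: $3992879$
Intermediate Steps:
$3673993 - -318886 = 3673993 + 318886 = 3992879$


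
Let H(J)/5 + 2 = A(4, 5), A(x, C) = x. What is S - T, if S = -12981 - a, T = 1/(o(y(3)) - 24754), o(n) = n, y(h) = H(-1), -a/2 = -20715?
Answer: -1346345783/24744 ≈ -54411.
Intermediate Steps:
a = 41430 (a = -2*(-20715) = 41430)
H(J) = 10 (H(J) = -10 + 5*4 = -10 + 20 = 10)
y(h) = 10
T = -1/24744 (T = 1/(10 - 24754) = 1/(-24744) = -1/24744 ≈ -4.0414e-5)
S = -54411 (S = -12981 - 1*41430 = -12981 - 41430 = -54411)
S - T = -54411 - 1*(-1/24744) = -54411 + 1/24744 = -1346345783/24744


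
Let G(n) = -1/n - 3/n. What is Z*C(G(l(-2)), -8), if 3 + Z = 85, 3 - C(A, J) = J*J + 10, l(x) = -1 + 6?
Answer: -5822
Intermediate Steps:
l(x) = 5
G(n) = -4/n
C(A, J) = -7 - J² (C(A, J) = 3 - (J*J + 10) = 3 - (J² + 10) = 3 - (10 + J²) = 3 + (-10 - J²) = -7 - J²)
Z = 82 (Z = -3 + 85 = 82)
Z*C(G(l(-2)), -8) = 82*(-7 - 1*(-8)²) = 82*(-7 - 1*64) = 82*(-7 - 64) = 82*(-71) = -5822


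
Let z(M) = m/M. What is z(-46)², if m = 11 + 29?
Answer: 400/529 ≈ 0.75614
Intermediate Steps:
m = 40
z(M) = 40/M
z(-46)² = (40/(-46))² = (40*(-1/46))² = (-20/23)² = 400/529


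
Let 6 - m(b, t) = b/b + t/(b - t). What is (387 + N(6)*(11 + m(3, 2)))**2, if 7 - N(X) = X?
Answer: 160801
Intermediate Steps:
m(b, t) = 5 - t/(b - t) (m(b, t) = 6 - (b/b + t/(b - t)) = 6 - (1 + t/(b - t)) = 6 + (-1 - t/(b - t)) = 5 - t/(b - t))
N(X) = 7 - X
(387 + N(6)*(11 + m(3, 2)))**2 = (387 + (7 - 1*6)*(11 + (-6*2 + 5*3)/(3 - 1*2)))**2 = (387 + (7 - 6)*(11 + (-12 + 15)/(3 - 2)))**2 = (387 + 1*(11 + 3/1))**2 = (387 + 1*(11 + 1*3))**2 = (387 + 1*(11 + 3))**2 = (387 + 1*14)**2 = (387 + 14)**2 = 401**2 = 160801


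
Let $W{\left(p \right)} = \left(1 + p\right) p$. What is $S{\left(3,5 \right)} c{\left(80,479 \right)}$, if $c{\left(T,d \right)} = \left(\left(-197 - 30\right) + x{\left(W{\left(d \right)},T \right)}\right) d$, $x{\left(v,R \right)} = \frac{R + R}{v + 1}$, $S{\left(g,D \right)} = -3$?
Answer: $\frac{74999770359}{229921} \approx 3.262 \cdot 10^{5}$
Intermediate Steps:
$W{\left(p \right)} = p \left(1 + p\right)$
$x{\left(v,R \right)} = \frac{2 R}{1 + v}$
$c{\left(T,d \right)} = d \left(-227 + \frac{2 T}{1 + d \left(1 + d\right)}\right)$ ($c{\left(T,d \right)} = \left(\left(-197 - 30\right) + \frac{2 T}{1 + d \left(1 + d\right)}\right) d = \left(-227 + \frac{2 T}{1 + d \left(1 + d\right)}\right) d = d \left(-227 + \frac{2 T}{1 + d \left(1 + d\right)}\right)$)
$S{\left(3,5 \right)} c{\left(80,479 \right)} = - 3 \frac{479 \left(-227 + 2 \cdot 80 - 108733 \left(1 + 479\right)\right)}{1 + 479 \left(1 + 479\right)} = - 3 \frac{479 \left(-227 + 160 - 108733 \cdot 480\right)}{1 + 479 \cdot 480} = - 3 \frac{479 \left(-227 + 160 - 52191840\right)}{1 + 229920} = - 3 \cdot 479 \cdot \frac{1}{229921} \left(-52191907\right) = \left(-3\right) \left(- \frac{24999923453}{229921}\right) = \frac{74999770359}{229921}$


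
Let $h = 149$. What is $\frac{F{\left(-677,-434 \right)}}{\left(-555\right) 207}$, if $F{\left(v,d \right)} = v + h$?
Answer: $\frac{176}{38295} \approx 0.0045959$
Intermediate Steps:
$F{\left(v,d \right)} = 149 + v$ ($F{\left(v,d \right)} = v + 149 = 149 + v$)
$\frac{F{\left(-677,-434 \right)}}{\left(-555\right) 207} = \frac{149 - 677}{\left(-555\right) 207} = - \frac{528}{-114885} = \left(-528\right) \left(- \frac{1}{114885}\right) = \frac{176}{38295}$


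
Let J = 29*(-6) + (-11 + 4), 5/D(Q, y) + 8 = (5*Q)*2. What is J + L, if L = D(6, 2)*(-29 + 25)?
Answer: -2358/13 ≈ -181.38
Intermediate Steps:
D(Q, y) = 5/(-8 + 10*Q) (D(Q, y) = 5/(-8 + (5*Q)*2) = 5/(-8 + 10*Q))
L = -5/13 (L = (5/(2*(-4 + 5*6)))*(-29 + 25) = (5/(2*(-4 + 30)))*(-4) = ((5/2)/26)*(-4) = ((5/2)*(1/26))*(-4) = (5/52)*(-4) = -5/13 ≈ -0.38462)
J = -181 (J = -174 - 7 = -181)
J + L = -181 - 5/13 = -2358/13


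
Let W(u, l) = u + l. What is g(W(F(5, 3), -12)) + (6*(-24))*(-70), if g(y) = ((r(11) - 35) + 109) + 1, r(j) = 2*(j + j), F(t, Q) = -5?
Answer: 10199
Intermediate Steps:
r(j) = 4*j (r(j) = 2*(2*j) = 4*j)
W(u, l) = l + u
g(y) = 119 (g(y) = ((4*11 - 35) + 109) + 1 = ((44 - 35) + 109) + 1 = (9 + 109) + 1 = 118 + 1 = 119)
g(W(F(5, 3), -12)) + (6*(-24))*(-70) = 119 + (6*(-24))*(-70) = 119 - 144*(-70) = 119 + 10080 = 10199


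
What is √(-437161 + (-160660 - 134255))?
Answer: 2*I*√183019 ≈ 855.61*I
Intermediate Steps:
√(-437161 + (-160660 - 134255)) = √(-437161 - 294915) = √(-732076) = 2*I*√183019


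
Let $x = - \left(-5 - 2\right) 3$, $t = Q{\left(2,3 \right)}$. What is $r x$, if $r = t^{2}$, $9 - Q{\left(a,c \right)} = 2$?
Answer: $1029$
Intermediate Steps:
$Q{\left(a,c \right)} = 7$ ($Q{\left(a,c \right)} = 9 - 2 = 7$)
$t = 7$
$r = 49$ ($r = 7^{2} = 49$)
$x = 21$ ($x = - \left(-7\right) 3 = \left(-1\right) \left(-21\right) = 21$)
$r x = 49 \cdot 21 = 1029$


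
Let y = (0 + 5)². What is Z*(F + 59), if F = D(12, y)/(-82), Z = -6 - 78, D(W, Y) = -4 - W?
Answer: -203868/41 ≈ -4972.4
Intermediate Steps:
y = 25 (y = 5² = 25)
Z = -84
F = 8/41 (F = (-4 - 1*12)/(-82) = (-4 - 12)*(-1/82) = -16*(-1/82) = 8/41 ≈ 0.19512)
Z*(F + 59) = -84*(8/41 + 59) = -84*2427/41 = -203868/41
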